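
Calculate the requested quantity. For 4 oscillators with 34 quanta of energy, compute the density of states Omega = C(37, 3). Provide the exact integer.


Step 1: Use binomial coefficient C(37, 3)
Step 2: Numerator = 37! / 34!
Step 3: Denominator = 3!
Step 4: Omega = 7770

7770


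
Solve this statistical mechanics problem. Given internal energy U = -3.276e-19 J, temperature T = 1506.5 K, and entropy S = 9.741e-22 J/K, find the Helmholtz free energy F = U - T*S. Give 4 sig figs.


Step 1: T*S = 1506.5 * 9.741e-22 = 1.467e-18 J
Step 2: F = U - T*S = -3.276e-19 - 1.467e-18
Step 3: F = -1.795e-18 J

-1.795e-18


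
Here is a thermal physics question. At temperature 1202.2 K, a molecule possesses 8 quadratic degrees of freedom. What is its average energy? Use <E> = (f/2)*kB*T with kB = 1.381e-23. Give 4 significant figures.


Step 1: f/2 = 8/2 = 4
Step 2: kB*T = 1.381e-23 * 1202.2 = 1.66e-20
Step 3: <E> = 4 * 1.66e-20 = 6.641e-20 J

6.641e-20


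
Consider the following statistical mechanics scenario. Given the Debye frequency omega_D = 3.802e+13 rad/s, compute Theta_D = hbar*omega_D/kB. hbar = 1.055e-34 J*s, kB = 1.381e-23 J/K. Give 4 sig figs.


Step 1: hbar*omega_D = 1.055e-34 * 3.802e+13 = 4.011e-21 J
Step 2: Theta_D = 4.011e-21 / 1.381e-23
Step 3: Theta_D = 290.4 K

290.4


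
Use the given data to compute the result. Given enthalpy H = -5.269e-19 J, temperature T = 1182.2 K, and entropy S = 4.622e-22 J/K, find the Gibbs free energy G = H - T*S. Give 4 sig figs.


Step 1: T*S = 1182.2 * 4.622e-22 = 5.464e-19 J
Step 2: G = H - T*S = -5.269e-19 - 5.464e-19
Step 3: G = -1.073e-18 J

-1.073e-18


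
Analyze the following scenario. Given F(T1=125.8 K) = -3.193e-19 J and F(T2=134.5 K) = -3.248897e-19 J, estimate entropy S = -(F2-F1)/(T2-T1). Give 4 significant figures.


Step 1: dF = F2 - F1 = -3.248897e-19 - (-3.193e-19) = -5.5897e-21 J
Step 2: dT = T2 - T1 = 134.5 - 125.8 = 8.7 K
Step 3: S = -dF/dT = -(-5.5897e-21)/8.7 = 6.425e-22 J/K

6.425e-22


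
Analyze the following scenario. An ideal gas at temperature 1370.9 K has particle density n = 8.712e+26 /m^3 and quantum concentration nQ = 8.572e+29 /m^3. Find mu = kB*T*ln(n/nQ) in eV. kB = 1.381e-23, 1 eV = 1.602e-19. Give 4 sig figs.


Step 1: n/nQ = 8.712e+26/8.572e+29 = 0.001016
Step 2: ln(n/nQ) = -6.892
Step 3: mu = kB*T*ln(n/nQ) = 1.893e-20*-6.892 = -1.305e-19 J
Step 4: Convert to eV: -1.305e-19/1.602e-19 = -0.8144 eV

-0.8144


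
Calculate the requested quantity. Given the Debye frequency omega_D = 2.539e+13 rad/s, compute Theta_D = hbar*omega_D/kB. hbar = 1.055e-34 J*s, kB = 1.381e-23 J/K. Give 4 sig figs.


Step 1: hbar*omega_D = 1.055e-34 * 2.539e+13 = 2.679e-21 J
Step 2: Theta_D = 2.679e-21 / 1.381e-23
Step 3: Theta_D = 194 K

194


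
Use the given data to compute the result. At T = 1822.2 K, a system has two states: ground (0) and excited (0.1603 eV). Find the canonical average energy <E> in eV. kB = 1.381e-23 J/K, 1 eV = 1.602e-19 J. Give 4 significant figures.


Step 1: beta*E = 0.1603*1.602e-19/(1.381e-23*1822.2) = 1.02
Step 2: exp(-beta*E) = 0.3604
Step 3: <E> = 0.1603*0.3604/(1+0.3604) = 0.04247 eV

0.04247


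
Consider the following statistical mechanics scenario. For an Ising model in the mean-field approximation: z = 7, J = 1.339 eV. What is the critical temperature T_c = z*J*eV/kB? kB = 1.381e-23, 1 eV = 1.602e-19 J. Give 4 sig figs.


Step 1: z*J = 7*1.339 = 9.373 eV
Step 2: Convert to Joules: 9.373*1.602e-19 = 1.502e-18 J
Step 3: T_c = 1.502e-18 / 1.381e-23 = 1.087e+05 K

1.087e+05


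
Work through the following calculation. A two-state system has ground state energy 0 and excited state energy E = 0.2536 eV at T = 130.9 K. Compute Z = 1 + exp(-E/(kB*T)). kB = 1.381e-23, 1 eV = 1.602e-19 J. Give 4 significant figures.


Step 1: Compute beta*E = E*eV/(kB*T) = 0.2536*1.602e-19/(1.381e-23*130.9) = 22.47
Step 2: exp(-beta*E) = exp(-22.47) = 1.737e-10
Step 3: Z = 1 + 1.737e-10 = 1

1


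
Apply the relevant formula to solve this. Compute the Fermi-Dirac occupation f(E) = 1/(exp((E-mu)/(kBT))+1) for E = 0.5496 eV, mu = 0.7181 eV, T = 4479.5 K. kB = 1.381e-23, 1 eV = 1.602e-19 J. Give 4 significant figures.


Step 1: (E - mu) = 0.5496 - 0.7181 = -0.1685 eV
Step 2: Convert: (E-mu)*eV = -2.699e-20 J
Step 3: x = (E-mu)*eV/(kB*T) = -0.4364
Step 4: f = 1/(exp(-0.4364)+1) = 0.6074

0.6074


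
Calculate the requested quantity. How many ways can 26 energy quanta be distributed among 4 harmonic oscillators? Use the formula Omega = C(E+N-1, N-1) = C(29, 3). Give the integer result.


Step 1: Use binomial coefficient C(29, 3)
Step 2: Numerator = 29! / 26!
Step 3: Denominator = 3!
Step 4: Omega = 3654

3654


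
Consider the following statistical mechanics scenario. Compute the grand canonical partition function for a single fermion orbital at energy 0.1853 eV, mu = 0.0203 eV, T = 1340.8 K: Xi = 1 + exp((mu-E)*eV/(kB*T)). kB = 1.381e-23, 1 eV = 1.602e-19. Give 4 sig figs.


Step 1: (mu - E) = 0.0203 - 0.1853 = -0.165 eV
Step 2: x = (mu-E)*eV/(kB*T) = -0.165*1.602e-19/(1.381e-23*1340.8) = -1.428
Step 3: exp(x) = 0.2399
Step 4: Xi = 1 + 0.2399 = 1.24

1.24


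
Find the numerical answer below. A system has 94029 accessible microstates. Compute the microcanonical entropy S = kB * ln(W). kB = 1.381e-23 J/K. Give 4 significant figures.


Step 1: ln(W) = ln(94029) = 11.45
Step 2: S = kB * ln(W) = 1.381e-23 * 11.45
Step 3: S = 1.581e-22 J/K

1.581e-22


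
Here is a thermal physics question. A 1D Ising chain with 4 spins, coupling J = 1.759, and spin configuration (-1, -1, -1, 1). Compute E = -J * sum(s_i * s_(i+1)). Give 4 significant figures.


Step 1: Nearest-neighbor products: 1, 1, -1
Step 2: Sum of products = 1
Step 3: E = -1.759 * 1 = -1.759

-1.759


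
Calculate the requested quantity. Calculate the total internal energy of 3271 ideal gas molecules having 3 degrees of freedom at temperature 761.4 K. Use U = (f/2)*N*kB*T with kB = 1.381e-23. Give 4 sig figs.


Step 1: f/2 = 3/2 = 1.5
Step 2: N*kB*T = 3271*1.381e-23*761.4 = 3.439e-17
Step 3: U = 1.5 * 3.439e-17 = 5.159e-17 J

5.159e-17


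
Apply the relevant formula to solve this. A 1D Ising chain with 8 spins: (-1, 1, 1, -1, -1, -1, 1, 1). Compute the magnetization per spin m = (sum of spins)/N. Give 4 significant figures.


Step 1: Count up spins (+1): 4, down spins (-1): 4
Step 2: Total magnetization M = 4 - 4 = 0
Step 3: m = M/N = 0/8 = 0

0


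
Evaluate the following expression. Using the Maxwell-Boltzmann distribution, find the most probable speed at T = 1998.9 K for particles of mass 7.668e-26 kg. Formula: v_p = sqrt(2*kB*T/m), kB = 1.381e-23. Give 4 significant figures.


Step 1: Numerator = 2*kB*T = 2*1.381e-23*1998.9 = 5.521e-20
Step 2: Ratio = 5.521e-20 / 7.668e-26 = 7.2e+05
Step 3: v_p = sqrt(7.2e+05) = 848.5 m/s

848.5


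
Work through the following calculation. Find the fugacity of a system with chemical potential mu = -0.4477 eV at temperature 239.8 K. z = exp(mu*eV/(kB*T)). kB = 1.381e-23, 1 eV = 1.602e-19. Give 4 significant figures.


Step 1: Convert mu to Joules: -0.4477*1.602e-19 = -7.172e-20 J
Step 2: kB*T = 1.381e-23*239.8 = 3.312e-21 J
Step 3: mu/(kB*T) = -21.66
Step 4: z = exp(-21.66) = 3.929e-10

3.929e-10


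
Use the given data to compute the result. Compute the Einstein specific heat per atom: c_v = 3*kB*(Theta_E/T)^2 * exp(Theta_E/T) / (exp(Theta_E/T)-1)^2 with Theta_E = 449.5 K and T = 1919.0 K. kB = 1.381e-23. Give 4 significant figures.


Step 1: x = Theta_E/T = 449.5/1919.0 = 0.2342
Step 2: x^2 = 0.05487
Step 3: exp(x) = 1.264
Step 4: c_v = 3*1.381e-23*0.05487*1.264/(1.264-1)^2 = 4.124e-23

4.124e-23


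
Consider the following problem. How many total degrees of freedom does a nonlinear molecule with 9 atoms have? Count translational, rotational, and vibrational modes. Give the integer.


Step 1: Translational DOF = 3
Step 2: Rotational DOF (nonlinear) = 3
Step 3: Vibrational DOF = 3*9 - 6 = 21
Step 4: Total = 3 + 3 + 21 = 27

27


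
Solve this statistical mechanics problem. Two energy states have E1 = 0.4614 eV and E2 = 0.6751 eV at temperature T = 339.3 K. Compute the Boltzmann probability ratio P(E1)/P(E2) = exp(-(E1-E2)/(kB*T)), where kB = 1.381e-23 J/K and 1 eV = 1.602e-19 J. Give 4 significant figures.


Step 1: Compute energy difference dE = E1 - E2 = 0.4614 - 0.6751 = -0.2137 eV
Step 2: Convert to Joules: dE_J = -0.2137 * 1.602e-19 = -3.423e-20 J
Step 3: Compute exponent = -dE_J / (kB * T) = -(-3.423e-20) / (1.381e-23 * 339.3) = 7.306
Step 4: P(E1)/P(E2) = exp(7.306) = 1489

1489


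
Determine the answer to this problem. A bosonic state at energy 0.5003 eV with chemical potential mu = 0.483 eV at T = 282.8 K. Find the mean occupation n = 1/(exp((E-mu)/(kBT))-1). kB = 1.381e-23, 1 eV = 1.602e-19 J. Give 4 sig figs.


Step 1: (E - mu) = 0.0173 eV
Step 2: x = (E-mu)*eV/(kB*T) = 0.0173*1.602e-19/(1.381e-23*282.8) = 0.7096
Step 3: exp(x) = 2.033
Step 4: n = 1/(exp(x)-1) = 0.9678

0.9678


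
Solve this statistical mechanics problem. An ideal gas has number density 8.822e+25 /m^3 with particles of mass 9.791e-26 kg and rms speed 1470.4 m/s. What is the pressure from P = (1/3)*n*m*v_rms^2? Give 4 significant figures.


Step 1: v_rms^2 = 1470.4^2 = 2.162e+06
Step 2: n*m = 8.822e+25*9.791e-26 = 8.638
Step 3: P = (1/3)*8.638*2.162e+06 = 6.225e+06 Pa

6.225e+06


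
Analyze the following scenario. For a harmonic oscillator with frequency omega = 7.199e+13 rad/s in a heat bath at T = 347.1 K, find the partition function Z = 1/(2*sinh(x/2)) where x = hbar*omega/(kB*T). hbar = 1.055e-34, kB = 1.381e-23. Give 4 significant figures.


Step 1: Compute x = hbar*omega/(kB*T) = 1.055e-34*7.199e+13/(1.381e-23*347.1) = 1.584
Step 2: x/2 = 0.7922
Step 3: sinh(x/2) = 0.8777
Step 4: Z = 1/(2*0.8777) = 0.5697

0.5697


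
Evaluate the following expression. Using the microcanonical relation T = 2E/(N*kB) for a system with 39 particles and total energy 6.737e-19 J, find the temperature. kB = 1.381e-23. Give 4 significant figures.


Step 1: Numerator = 2*E = 2*6.737e-19 = 1.347e-18 J
Step 2: Denominator = N*kB = 39*1.381e-23 = 5.386e-22
Step 3: T = 1.347e-18 / 5.386e-22 = 2502 K

2502


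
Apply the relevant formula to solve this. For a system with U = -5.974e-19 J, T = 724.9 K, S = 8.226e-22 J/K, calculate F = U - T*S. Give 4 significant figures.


Step 1: T*S = 724.9 * 8.226e-22 = 5.963e-19 J
Step 2: F = U - T*S = -5.974e-19 - 5.963e-19
Step 3: F = -1.194e-18 J

-1.194e-18


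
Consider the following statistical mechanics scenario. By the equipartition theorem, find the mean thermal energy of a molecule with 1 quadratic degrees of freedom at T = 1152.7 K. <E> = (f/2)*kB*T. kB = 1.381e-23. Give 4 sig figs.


Step 1: f/2 = 1/2 = 0.5
Step 2: kB*T = 1.381e-23 * 1152.7 = 1.592e-20
Step 3: <E> = 0.5 * 1.592e-20 = 7.959e-21 J

7.959e-21


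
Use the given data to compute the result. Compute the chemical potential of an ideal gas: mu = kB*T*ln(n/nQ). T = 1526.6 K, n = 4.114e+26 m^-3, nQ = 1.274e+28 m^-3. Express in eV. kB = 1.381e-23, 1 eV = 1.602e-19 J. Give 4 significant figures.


Step 1: n/nQ = 4.114e+26/1.274e+28 = 0.03229
Step 2: ln(n/nQ) = -3.433
Step 3: mu = kB*T*ln(n/nQ) = 2.108e-20*-3.433 = -7.237e-20 J
Step 4: Convert to eV: -7.237e-20/1.602e-19 = -0.4518 eV

-0.4518


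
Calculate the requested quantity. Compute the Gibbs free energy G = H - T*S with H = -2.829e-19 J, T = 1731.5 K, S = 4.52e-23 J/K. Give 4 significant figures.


Step 1: T*S = 1731.5 * 4.52e-23 = 7.826e-20 J
Step 2: G = H - T*S = -2.829e-19 - 7.826e-20
Step 3: G = -3.612e-19 J

-3.612e-19


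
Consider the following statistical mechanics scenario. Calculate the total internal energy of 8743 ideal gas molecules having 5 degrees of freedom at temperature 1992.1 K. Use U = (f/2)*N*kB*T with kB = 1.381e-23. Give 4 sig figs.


Step 1: f/2 = 5/2 = 2.5
Step 2: N*kB*T = 8743*1.381e-23*1992.1 = 2.405e-16
Step 3: U = 2.5 * 2.405e-16 = 6.013e-16 J

6.013e-16


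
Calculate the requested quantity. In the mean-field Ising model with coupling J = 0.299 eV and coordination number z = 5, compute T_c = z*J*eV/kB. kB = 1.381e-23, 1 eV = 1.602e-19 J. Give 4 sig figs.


Step 1: z*J = 5*0.299 = 1.495 eV
Step 2: Convert to Joules: 1.495*1.602e-19 = 2.395e-19 J
Step 3: T_c = 2.395e-19 / 1.381e-23 = 1.734e+04 K

1.734e+04


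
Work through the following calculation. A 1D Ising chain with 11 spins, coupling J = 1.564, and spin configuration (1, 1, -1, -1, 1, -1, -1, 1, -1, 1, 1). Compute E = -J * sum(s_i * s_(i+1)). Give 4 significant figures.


Step 1: Nearest-neighbor products: 1, -1, 1, -1, -1, 1, -1, -1, -1, 1
Step 2: Sum of products = -2
Step 3: E = -1.564 * -2 = 3.128

3.128


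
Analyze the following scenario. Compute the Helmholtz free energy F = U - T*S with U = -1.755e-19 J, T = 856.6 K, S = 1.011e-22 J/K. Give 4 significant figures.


Step 1: T*S = 856.6 * 1.011e-22 = 8.66e-20 J
Step 2: F = U - T*S = -1.755e-19 - 8.66e-20
Step 3: F = -2.621e-19 J

-2.621e-19


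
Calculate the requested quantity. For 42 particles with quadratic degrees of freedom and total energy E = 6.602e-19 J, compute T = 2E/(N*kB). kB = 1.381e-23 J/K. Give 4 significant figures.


Step 1: Numerator = 2*E = 2*6.602e-19 = 1.32e-18 J
Step 2: Denominator = N*kB = 42*1.381e-23 = 5.8e-22
Step 3: T = 1.32e-18 / 5.8e-22 = 2276 K

2276


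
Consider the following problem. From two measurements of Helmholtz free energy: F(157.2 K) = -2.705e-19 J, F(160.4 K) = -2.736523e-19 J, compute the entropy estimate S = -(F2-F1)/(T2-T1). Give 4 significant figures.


Step 1: dF = F2 - F1 = -2.736523e-19 - (-2.705e-19) = -3.1523e-21 J
Step 2: dT = T2 - T1 = 160.4 - 157.2 = 3.2 K
Step 3: S = -dF/dT = -(-3.1523e-21)/3.2 = 9.851e-22 J/K

9.851e-22


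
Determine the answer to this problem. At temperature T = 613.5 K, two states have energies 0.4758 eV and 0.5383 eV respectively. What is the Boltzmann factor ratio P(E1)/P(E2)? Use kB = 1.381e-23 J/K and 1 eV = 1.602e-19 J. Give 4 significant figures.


Step 1: Compute energy difference dE = E1 - E2 = 0.4758 - 0.5383 = -0.0625 eV
Step 2: Convert to Joules: dE_J = -0.0625 * 1.602e-19 = -1.001e-20 J
Step 3: Compute exponent = -dE_J / (kB * T) = -(-1.001e-20) / (1.381e-23 * 613.5) = 1.182
Step 4: P(E1)/P(E2) = exp(1.182) = 3.26

3.26


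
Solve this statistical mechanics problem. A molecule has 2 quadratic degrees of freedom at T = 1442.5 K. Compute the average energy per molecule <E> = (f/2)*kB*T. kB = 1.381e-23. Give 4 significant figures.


Step 1: f/2 = 2/2 = 1
Step 2: kB*T = 1.381e-23 * 1442.5 = 1.992e-20
Step 3: <E> = 1 * 1.992e-20 = 1.992e-20 J

1.992e-20


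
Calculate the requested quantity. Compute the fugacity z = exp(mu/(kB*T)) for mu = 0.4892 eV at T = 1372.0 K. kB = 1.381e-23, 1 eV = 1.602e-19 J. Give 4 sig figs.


Step 1: Convert mu to Joules: 0.4892*1.602e-19 = 7.837e-20 J
Step 2: kB*T = 1.381e-23*1372.0 = 1.895e-20 J
Step 3: mu/(kB*T) = 4.136
Step 4: z = exp(4.136) = 62.56

62.56


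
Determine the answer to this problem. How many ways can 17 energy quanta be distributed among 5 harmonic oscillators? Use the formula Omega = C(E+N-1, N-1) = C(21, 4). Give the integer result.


Step 1: Use binomial coefficient C(21, 4)
Step 2: Numerator = 21! / 17!
Step 3: Denominator = 4!
Step 4: Omega = 5985

5985


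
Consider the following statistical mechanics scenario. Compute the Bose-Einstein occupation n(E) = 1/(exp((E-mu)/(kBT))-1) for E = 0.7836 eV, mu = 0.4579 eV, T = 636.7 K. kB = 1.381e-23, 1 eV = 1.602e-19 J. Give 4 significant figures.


Step 1: (E - mu) = 0.3257 eV
Step 2: x = (E-mu)*eV/(kB*T) = 0.3257*1.602e-19/(1.381e-23*636.7) = 5.934
Step 3: exp(x) = 377.7
Step 4: n = 1/(exp(x)-1) = 0.002655

0.002655


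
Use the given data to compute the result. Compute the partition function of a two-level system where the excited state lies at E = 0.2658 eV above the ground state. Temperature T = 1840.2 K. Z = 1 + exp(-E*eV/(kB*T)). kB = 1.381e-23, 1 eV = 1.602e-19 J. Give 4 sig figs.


Step 1: Compute beta*E = E*eV/(kB*T) = 0.2658*1.602e-19/(1.381e-23*1840.2) = 1.676
Step 2: exp(-beta*E) = exp(-1.676) = 0.1872
Step 3: Z = 1 + 0.1872 = 1.187

1.187


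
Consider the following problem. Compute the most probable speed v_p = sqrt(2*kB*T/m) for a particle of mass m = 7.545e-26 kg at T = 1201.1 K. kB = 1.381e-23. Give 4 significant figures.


Step 1: Numerator = 2*kB*T = 2*1.381e-23*1201.1 = 3.317e-20
Step 2: Ratio = 3.317e-20 / 7.545e-26 = 4.397e+05
Step 3: v_p = sqrt(4.397e+05) = 663.1 m/s

663.1


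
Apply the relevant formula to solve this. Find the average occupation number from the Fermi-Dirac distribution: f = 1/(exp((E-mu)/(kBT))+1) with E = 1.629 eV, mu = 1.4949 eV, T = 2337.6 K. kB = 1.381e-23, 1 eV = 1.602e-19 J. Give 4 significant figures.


Step 1: (E - mu) = 1.629 - 1.4949 = 0.1341 eV
Step 2: Convert: (E-mu)*eV = 2.148e-20 J
Step 3: x = (E-mu)*eV/(kB*T) = 0.6655
Step 4: f = 1/(exp(0.6655)+1) = 0.3395

0.3395


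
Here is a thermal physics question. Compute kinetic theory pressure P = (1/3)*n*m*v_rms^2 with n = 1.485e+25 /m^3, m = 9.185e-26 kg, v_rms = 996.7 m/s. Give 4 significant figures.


Step 1: v_rms^2 = 996.7^2 = 9.934e+05
Step 2: n*m = 1.485e+25*9.185e-26 = 1.364
Step 3: P = (1/3)*1.364*9.934e+05 = 4.517e+05 Pa

4.517e+05


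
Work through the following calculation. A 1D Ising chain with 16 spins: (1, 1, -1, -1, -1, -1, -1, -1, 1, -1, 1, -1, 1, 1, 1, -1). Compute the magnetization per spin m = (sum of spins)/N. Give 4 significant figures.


Step 1: Count up spins (+1): 7, down spins (-1): 9
Step 2: Total magnetization M = 7 - 9 = -2
Step 3: m = M/N = -2/16 = -0.125

-0.125


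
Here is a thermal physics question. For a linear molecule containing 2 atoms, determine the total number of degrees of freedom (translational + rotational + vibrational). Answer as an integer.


Step 1: Translational DOF = 3
Step 2: Rotational DOF (linear) = 2
Step 3: Vibrational DOF = 3*2 - 5 = 1
Step 4: Total = 3 + 2 + 1 = 6

6


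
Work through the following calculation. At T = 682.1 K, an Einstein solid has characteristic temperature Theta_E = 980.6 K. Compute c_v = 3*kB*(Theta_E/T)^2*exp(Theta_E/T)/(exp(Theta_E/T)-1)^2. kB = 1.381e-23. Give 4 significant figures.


Step 1: x = Theta_E/T = 980.6/682.1 = 1.438
Step 2: x^2 = 2.067
Step 3: exp(x) = 4.211
Step 4: c_v = 3*1.381e-23*2.067*4.211/(4.211-1)^2 = 3.498e-23

3.498e-23


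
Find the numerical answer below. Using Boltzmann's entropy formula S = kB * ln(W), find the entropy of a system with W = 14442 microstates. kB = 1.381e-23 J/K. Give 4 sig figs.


Step 1: ln(W) = ln(14442) = 9.578
Step 2: S = kB * ln(W) = 1.381e-23 * 9.578
Step 3: S = 1.323e-22 J/K

1.323e-22


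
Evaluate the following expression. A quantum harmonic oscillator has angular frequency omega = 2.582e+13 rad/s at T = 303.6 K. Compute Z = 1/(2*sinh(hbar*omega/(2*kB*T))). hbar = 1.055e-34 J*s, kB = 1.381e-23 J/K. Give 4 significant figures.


Step 1: Compute x = hbar*omega/(kB*T) = 1.055e-34*2.582e+13/(1.381e-23*303.6) = 0.6497
Step 2: x/2 = 0.3249
Step 3: sinh(x/2) = 0.3306
Step 4: Z = 1/(2*0.3306) = 1.512

1.512


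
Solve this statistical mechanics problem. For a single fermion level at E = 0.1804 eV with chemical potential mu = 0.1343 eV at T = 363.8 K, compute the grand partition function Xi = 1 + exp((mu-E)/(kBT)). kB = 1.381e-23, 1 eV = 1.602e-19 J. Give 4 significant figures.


Step 1: (mu - E) = 0.1343 - 0.1804 = -0.0461 eV
Step 2: x = (mu-E)*eV/(kB*T) = -0.0461*1.602e-19/(1.381e-23*363.8) = -1.47
Step 3: exp(x) = 0.2299
Step 4: Xi = 1 + 0.2299 = 1.23

1.23


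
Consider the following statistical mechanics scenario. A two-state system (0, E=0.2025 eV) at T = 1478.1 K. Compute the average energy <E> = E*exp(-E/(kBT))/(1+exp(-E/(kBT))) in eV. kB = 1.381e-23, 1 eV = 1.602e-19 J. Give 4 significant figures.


Step 1: beta*E = 0.2025*1.602e-19/(1.381e-23*1478.1) = 1.589
Step 2: exp(-beta*E) = 0.2041
Step 3: <E> = 0.2025*0.2041/(1+0.2041) = 0.03432 eV

0.03432


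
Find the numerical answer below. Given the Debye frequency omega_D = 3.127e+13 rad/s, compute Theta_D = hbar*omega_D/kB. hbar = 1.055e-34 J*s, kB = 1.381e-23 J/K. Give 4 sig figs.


Step 1: hbar*omega_D = 1.055e-34 * 3.127e+13 = 3.299e-21 J
Step 2: Theta_D = 3.299e-21 / 1.381e-23
Step 3: Theta_D = 238.9 K

238.9


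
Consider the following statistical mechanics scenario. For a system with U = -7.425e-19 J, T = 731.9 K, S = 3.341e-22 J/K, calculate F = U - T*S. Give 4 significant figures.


Step 1: T*S = 731.9 * 3.341e-22 = 2.445e-19 J
Step 2: F = U - T*S = -7.425e-19 - 2.445e-19
Step 3: F = -9.87e-19 J

-9.87e-19


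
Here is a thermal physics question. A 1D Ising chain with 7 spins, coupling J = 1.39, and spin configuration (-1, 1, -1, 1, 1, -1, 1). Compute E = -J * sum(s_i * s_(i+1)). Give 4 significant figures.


Step 1: Nearest-neighbor products: -1, -1, -1, 1, -1, -1
Step 2: Sum of products = -4
Step 3: E = -1.39 * -4 = 5.56

5.56


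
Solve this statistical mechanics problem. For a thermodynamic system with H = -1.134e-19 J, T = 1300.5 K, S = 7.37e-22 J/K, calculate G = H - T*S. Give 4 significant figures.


Step 1: T*S = 1300.5 * 7.37e-22 = 9.585e-19 J
Step 2: G = H - T*S = -1.134e-19 - 9.585e-19
Step 3: G = -1.072e-18 J

-1.072e-18


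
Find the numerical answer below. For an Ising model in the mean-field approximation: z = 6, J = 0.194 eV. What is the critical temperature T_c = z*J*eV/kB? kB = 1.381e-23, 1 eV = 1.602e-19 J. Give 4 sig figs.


Step 1: z*J = 6*0.194 = 1.164 eV
Step 2: Convert to Joules: 1.164*1.602e-19 = 1.865e-19 J
Step 3: T_c = 1.865e-19 / 1.381e-23 = 1.35e+04 K

1.35e+04


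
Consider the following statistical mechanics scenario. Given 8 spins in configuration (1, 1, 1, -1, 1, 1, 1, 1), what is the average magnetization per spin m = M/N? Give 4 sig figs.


Step 1: Count up spins (+1): 7, down spins (-1): 1
Step 2: Total magnetization M = 7 - 1 = 6
Step 3: m = M/N = 6/8 = 0.75

0.75


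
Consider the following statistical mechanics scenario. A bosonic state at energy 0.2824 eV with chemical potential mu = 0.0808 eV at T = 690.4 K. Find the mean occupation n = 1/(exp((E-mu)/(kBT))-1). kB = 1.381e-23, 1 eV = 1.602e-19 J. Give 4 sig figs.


Step 1: (E - mu) = 0.2016 eV
Step 2: x = (E-mu)*eV/(kB*T) = 0.2016*1.602e-19/(1.381e-23*690.4) = 3.387
Step 3: exp(x) = 29.59
Step 4: n = 1/(exp(x)-1) = 0.03498

0.03498


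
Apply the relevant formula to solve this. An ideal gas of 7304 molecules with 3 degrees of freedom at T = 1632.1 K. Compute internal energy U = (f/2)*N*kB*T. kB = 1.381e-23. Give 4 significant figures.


Step 1: f/2 = 3/2 = 1.5
Step 2: N*kB*T = 7304*1.381e-23*1632.1 = 1.646e-16
Step 3: U = 1.5 * 1.646e-16 = 2.469e-16 J

2.469e-16


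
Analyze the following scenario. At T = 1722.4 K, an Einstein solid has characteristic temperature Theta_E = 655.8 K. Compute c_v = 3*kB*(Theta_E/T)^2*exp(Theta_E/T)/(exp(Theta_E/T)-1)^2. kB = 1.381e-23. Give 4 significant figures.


Step 1: x = Theta_E/T = 655.8/1722.4 = 0.3807
Step 2: x^2 = 0.145
Step 3: exp(x) = 1.463
Step 4: c_v = 3*1.381e-23*0.145*1.463/(1.463-1)^2 = 4.093e-23

4.093e-23


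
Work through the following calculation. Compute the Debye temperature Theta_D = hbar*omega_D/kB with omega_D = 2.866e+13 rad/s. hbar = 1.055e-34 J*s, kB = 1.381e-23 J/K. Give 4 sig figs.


Step 1: hbar*omega_D = 1.055e-34 * 2.866e+13 = 3.024e-21 J
Step 2: Theta_D = 3.024e-21 / 1.381e-23
Step 3: Theta_D = 218.9 K

218.9


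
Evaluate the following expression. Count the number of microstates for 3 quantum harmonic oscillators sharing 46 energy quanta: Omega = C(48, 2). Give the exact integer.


Step 1: Use binomial coefficient C(48, 2)
Step 2: Numerator = 48! / 46!
Step 3: Denominator = 2!
Step 4: Omega = 1128

1128


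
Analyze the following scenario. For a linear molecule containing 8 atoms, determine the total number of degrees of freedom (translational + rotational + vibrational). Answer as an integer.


Step 1: Translational DOF = 3
Step 2: Rotational DOF (linear) = 2
Step 3: Vibrational DOF = 3*8 - 5 = 19
Step 4: Total = 3 + 2 + 19 = 24

24


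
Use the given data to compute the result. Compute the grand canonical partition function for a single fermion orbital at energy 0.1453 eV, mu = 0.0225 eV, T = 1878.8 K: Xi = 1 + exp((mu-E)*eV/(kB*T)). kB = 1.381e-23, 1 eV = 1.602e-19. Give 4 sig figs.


Step 1: (mu - E) = 0.0225 - 0.1453 = -0.1228 eV
Step 2: x = (mu-E)*eV/(kB*T) = -0.1228*1.602e-19/(1.381e-23*1878.8) = -0.7582
Step 3: exp(x) = 0.4685
Step 4: Xi = 1 + 0.4685 = 1.469

1.469


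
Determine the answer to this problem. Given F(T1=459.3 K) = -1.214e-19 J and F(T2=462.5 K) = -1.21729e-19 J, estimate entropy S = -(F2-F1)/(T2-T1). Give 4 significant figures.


Step 1: dF = F2 - F1 = -1.21729e-19 - (-1.214e-19) = -3.29e-22 J
Step 2: dT = T2 - T1 = 462.5 - 459.3 = 3.2 K
Step 3: S = -dF/dT = -(-3.29e-22)/3.2 = 1.028e-22 J/K

1.028e-22


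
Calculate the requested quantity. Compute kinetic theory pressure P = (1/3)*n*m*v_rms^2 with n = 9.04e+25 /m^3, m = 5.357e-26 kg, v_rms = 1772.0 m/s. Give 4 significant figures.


Step 1: v_rms^2 = 1772.0^2 = 3.14e+06
Step 2: n*m = 9.04e+25*5.357e-26 = 4.843
Step 3: P = (1/3)*4.843*3.14e+06 = 5.069e+06 Pa

5.069e+06


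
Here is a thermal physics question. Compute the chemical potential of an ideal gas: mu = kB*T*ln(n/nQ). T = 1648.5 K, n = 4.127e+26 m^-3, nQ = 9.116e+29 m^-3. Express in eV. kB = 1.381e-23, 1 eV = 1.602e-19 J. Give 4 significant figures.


Step 1: n/nQ = 4.127e+26/9.116e+29 = 0.0004527
Step 2: ln(n/nQ) = -7.7
Step 3: mu = kB*T*ln(n/nQ) = 2.277e-20*-7.7 = -1.753e-19 J
Step 4: Convert to eV: -1.753e-19/1.602e-19 = -1.094 eV

-1.094


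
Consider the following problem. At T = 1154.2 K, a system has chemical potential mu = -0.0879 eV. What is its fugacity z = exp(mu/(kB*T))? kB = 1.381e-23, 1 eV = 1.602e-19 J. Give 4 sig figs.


Step 1: Convert mu to Joules: -0.0879*1.602e-19 = -1.408e-20 J
Step 2: kB*T = 1.381e-23*1154.2 = 1.594e-20 J
Step 3: mu/(kB*T) = -0.8834
Step 4: z = exp(-0.8834) = 0.4134

0.4134


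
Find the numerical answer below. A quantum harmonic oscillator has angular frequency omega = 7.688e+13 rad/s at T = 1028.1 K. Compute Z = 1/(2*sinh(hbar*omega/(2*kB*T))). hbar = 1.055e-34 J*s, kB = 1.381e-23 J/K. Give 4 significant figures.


Step 1: Compute x = hbar*omega/(kB*T) = 1.055e-34*7.688e+13/(1.381e-23*1028.1) = 0.5713
Step 2: x/2 = 0.2856
Step 3: sinh(x/2) = 0.2895
Step 4: Z = 1/(2*0.2895) = 1.727

1.727


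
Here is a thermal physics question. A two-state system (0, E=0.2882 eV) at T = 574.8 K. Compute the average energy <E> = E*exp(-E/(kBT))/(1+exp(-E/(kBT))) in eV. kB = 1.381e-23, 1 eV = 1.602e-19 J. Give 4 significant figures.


Step 1: beta*E = 0.2882*1.602e-19/(1.381e-23*574.8) = 5.816
Step 2: exp(-beta*E) = 0.002979
Step 3: <E> = 0.2882*0.002979/(1+0.002979) = 0.0008559 eV

0.0008559


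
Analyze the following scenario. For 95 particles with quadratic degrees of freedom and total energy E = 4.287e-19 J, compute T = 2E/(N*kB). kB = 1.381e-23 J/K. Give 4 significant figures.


Step 1: Numerator = 2*E = 2*4.287e-19 = 8.574e-19 J
Step 2: Denominator = N*kB = 95*1.381e-23 = 1.312e-21
Step 3: T = 8.574e-19 / 1.312e-21 = 653.5 K

653.5


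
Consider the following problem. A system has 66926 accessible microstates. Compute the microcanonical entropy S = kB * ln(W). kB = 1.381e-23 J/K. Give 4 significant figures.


Step 1: ln(W) = ln(66926) = 11.11
Step 2: S = kB * ln(W) = 1.381e-23 * 11.11
Step 3: S = 1.534e-22 J/K

1.534e-22


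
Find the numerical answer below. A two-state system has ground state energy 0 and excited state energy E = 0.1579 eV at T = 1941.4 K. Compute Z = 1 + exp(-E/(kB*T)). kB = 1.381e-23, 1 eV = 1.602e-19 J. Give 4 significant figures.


Step 1: Compute beta*E = E*eV/(kB*T) = 0.1579*1.602e-19/(1.381e-23*1941.4) = 0.9435
Step 2: exp(-beta*E) = exp(-0.9435) = 0.3893
Step 3: Z = 1 + 0.3893 = 1.389

1.389


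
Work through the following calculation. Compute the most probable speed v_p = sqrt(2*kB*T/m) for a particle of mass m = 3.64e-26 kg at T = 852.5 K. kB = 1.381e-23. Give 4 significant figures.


Step 1: Numerator = 2*kB*T = 2*1.381e-23*852.5 = 2.355e-20
Step 2: Ratio = 2.355e-20 / 3.64e-26 = 6.469e+05
Step 3: v_p = sqrt(6.469e+05) = 804.3 m/s

804.3


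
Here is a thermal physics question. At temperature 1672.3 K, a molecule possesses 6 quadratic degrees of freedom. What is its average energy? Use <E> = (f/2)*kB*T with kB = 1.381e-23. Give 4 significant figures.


Step 1: f/2 = 6/2 = 3
Step 2: kB*T = 1.381e-23 * 1672.3 = 2.309e-20
Step 3: <E> = 3 * 2.309e-20 = 6.928e-20 J

6.928e-20


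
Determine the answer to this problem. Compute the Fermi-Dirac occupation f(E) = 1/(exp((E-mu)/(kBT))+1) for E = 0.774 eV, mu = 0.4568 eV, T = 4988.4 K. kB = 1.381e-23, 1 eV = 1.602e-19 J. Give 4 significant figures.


Step 1: (E - mu) = 0.774 - 0.4568 = 0.3172 eV
Step 2: Convert: (E-mu)*eV = 5.082e-20 J
Step 3: x = (E-mu)*eV/(kB*T) = 0.7376
Step 4: f = 1/(exp(0.7376)+1) = 0.3235

0.3235


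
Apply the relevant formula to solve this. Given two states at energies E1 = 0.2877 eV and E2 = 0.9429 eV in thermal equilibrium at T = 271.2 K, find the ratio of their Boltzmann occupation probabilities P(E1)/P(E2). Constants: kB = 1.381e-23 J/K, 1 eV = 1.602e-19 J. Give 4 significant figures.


Step 1: Compute energy difference dE = E1 - E2 = 0.2877 - 0.9429 = -0.6552 eV
Step 2: Convert to Joules: dE_J = -0.6552 * 1.602e-19 = -1.05e-19 J
Step 3: Compute exponent = -dE_J / (kB * T) = -(-1.05e-19) / (1.381e-23 * 271.2) = 28.03
Step 4: P(E1)/P(E2) = exp(28.03) = 1.484e+12

1.484e+12


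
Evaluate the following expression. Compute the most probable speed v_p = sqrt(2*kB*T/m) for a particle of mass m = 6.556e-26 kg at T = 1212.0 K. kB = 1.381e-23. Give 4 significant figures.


Step 1: Numerator = 2*kB*T = 2*1.381e-23*1212.0 = 3.348e-20
Step 2: Ratio = 3.348e-20 / 6.556e-26 = 5.106e+05
Step 3: v_p = sqrt(5.106e+05) = 714.6 m/s

714.6


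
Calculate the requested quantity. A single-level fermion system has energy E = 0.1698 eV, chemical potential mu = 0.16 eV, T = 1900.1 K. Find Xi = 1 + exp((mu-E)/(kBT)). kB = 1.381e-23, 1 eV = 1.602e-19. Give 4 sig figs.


Step 1: (mu - E) = 0.16 - 0.1698 = -0.0098 eV
Step 2: x = (mu-E)*eV/(kB*T) = -0.0098*1.602e-19/(1.381e-23*1900.1) = -0.05983
Step 3: exp(x) = 0.9419
Step 4: Xi = 1 + 0.9419 = 1.942

1.942


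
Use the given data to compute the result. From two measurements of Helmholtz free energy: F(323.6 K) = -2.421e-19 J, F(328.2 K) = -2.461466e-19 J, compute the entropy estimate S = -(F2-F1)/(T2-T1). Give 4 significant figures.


Step 1: dF = F2 - F1 = -2.461466e-19 - (-2.421e-19) = -4.0466e-21 J
Step 2: dT = T2 - T1 = 328.2 - 323.6 = 4.6 K
Step 3: S = -dF/dT = -(-4.0466e-21)/4.6 = 8.797e-22 J/K

8.797e-22


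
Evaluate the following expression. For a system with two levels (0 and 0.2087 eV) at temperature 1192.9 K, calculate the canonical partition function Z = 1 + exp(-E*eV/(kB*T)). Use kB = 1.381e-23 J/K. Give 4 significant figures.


Step 1: Compute beta*E = E*eV/(kB*T) = 0.2087*1.602e-19/(1.381e-23*1192.9) = 2.029
Step 2: exp(-beta*E) = exp(-2.029) = 0.1314
Step 3: Z = 1 + 0.1314 = 1.131

1.131


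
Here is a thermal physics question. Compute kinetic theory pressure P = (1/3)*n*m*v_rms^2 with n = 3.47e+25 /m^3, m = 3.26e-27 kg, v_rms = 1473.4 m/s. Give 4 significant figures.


Step 1: v_rms^2 = 1473.4^2 = 2.171e+06
Step 2: n*m = 3.47e+25*3.26e-27 = 0.1131
Step 3: P = (1/3)*0.1131*2.171e+06 = 8.186e+04 Pa

8.186e+04


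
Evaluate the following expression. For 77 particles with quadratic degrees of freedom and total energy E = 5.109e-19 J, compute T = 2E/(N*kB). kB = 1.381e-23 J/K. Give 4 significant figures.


Step 1: Numerator = 2*E = 2*5.109e-19 = 1.022e-18 J
Step 2: Denominator = N*kB = 77*1.381e-23 = 1.063e-21
Step 3: T = 1.022e-18 / 1.063e-21 = 960.9 K

960.9


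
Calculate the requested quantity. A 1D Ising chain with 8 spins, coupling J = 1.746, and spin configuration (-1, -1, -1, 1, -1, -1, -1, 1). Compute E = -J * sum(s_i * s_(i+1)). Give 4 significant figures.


Step 1: Nearest-neighbor products: 1, 1, -1, -1, 1, 1, -1
Step 2: Sum of products = 1
Step 3: E = -1.746 * 1 = -1.746

-1.746


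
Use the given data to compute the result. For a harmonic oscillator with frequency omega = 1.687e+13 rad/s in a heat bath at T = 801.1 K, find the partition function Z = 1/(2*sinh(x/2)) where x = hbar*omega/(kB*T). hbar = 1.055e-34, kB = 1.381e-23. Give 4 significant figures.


Step 1: Compute x = hbar*omega/(kB*T) = 1.055e-34*1.687e+13/(1.381e-23*801.1) = 0.1609
Step 2: x/2 = 0.08044
Step 3: sinh(x/2) = 0.08052
Step 4: Z = 1/(2*0.08052) = 6.209

6.209


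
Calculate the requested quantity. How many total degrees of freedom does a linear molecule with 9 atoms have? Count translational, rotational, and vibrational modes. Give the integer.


Step 1: Translational DOF = 3
Step 2: Rotational DOF (linear) = 2
Step 3: Vibrational DOF = 3*9 - 5 = 22
Step 4: Total = 3 + 2 + 22 = 27

27


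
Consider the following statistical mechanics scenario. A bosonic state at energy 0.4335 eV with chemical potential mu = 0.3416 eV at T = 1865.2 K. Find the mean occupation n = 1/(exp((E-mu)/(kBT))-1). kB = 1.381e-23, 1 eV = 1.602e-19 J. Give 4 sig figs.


Step 1: (E - mu) = 0.0919 eV
Step 2: x = (E-mu)*eV/(kB*T) = 0.0919*1.602e-19/(1.381e-23*1865.2) = 0.5716
Step 3: exp(x) = 1.771
Step 4: n = 1/(exp(x)-1) = 1.297

1.297


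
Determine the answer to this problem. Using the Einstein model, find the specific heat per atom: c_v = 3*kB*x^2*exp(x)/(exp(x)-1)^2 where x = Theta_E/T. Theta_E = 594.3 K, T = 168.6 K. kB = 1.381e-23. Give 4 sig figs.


Step 1: x = Theta_E/T = 594.3/168.6 = 3.525
Step 2: x^2 = 12.42
Step 3: exp(x) = 33.95
Step 4: c_v = 3*1.381e-23*12.42*33.95/(33.95-1)^2 = 1.61e-23

1.61e-23


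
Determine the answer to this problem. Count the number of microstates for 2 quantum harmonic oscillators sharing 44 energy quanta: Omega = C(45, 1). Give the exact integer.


Step 1: Use binomial coefficient C(45, 1)
Step 2: Numerator = 45! / 44!
Step 3: Denominator = 1!
Step 4: Omega = 45

45


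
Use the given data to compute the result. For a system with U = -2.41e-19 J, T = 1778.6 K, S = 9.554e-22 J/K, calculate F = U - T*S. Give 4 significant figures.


Step 1: T*S = 1778.6 * 9.554e-22 = 1.699e-18 J
Step 2: F = U - T*S = -2.41e-19 - 1.699e-18
Step 3: F = -1.94e-18 J

-1.94e-18


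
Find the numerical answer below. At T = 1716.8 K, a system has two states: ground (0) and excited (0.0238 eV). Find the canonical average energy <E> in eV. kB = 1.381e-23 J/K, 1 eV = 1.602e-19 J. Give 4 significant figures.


Step 1: beta*E = 0.0238*1.602e-19/(1.381e-23*1716.8) = 0.1608
Step 2: exp(-beta*E) = 0.8514
Step 3: <E> = 0.0238*0.8514/(1+0.8514) = 0.01095 eV

0.01095


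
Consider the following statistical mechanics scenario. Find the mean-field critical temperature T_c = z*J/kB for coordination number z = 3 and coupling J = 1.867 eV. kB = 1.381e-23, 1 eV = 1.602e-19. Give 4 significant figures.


Step 1: z*J = 3*1.867 = 5.601 eV
Step 2: Convert to Joules: 5.601*1.602e-19 = 8.973e-19 J
Step 3: T_c = 8.973e-19 / 1.381e-23 = 6.497e+04 K

6.497e+04


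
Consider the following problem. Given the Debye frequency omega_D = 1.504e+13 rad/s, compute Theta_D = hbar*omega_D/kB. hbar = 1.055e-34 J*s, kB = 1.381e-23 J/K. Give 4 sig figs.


Step 1: hbar*omega_D = 1.055e-34 * 1.504e+13 = 1.587e-21 J
Step 2: Theta_D = 1.587e-21 / 1.381e-23
Step 3: Theta_D = 114.9 K

114.9


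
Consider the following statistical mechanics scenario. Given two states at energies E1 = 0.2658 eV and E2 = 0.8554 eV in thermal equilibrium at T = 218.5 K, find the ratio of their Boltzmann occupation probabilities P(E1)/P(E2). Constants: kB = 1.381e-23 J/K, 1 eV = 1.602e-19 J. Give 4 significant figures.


Step 1: Compute energy difference dE = E1 - E2 = 0.2658 - 0.8554 = -0.5896 eV
Step 2: Convert to Joules: dE_J = -0.5896 * 1.602e-19 = -9.445e-20 J
Step 3: Compute exponent = -dE_J / (kB * T) = -(-9.445e-20) / (1.381e-23 * 218.5) = 31.3
Step 4: P(E1)/P(E2) = exp(31.3) = 3.93e+13

3.93e+13


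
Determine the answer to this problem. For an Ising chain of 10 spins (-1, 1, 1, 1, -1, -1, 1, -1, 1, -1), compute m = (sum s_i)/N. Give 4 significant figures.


Step 1: Count up spins (+1): 5, down spins (-1): 5
Step 2: Total magnetization M = 5 - 5 = 0
Step 3: m = M/N = 0/10 = 0

0


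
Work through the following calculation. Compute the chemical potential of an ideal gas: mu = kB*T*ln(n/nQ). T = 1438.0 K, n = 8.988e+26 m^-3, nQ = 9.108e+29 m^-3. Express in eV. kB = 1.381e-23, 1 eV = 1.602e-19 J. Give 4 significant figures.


Step 1: n/nQ = 8.988e+26/9.108e+29 = 0.0009868
Step 2: ln(n/nQ) = -6.921
Step 3: mu = kB*T*ln(n/nQ) = 1.986e-20*-6.921 = -1.374e-19 J
Step 4: Convert to eV: -1.374e-19/1.602e-19 = -0.8579 eV

-0.8579


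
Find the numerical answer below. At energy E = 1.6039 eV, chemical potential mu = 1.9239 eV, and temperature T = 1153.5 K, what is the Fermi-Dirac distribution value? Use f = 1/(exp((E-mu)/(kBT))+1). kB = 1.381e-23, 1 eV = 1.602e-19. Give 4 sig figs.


Step 1: (E - mu) = 1.6039 - 1.9239 = -0.32 eV
Step 2: Convert: (E-mu)*eV = -5.126e-20 J
Step 3: x = (E-mu)*eV/(kB*T) = -3.218
Step 4: f = 1/(exp(-3.218)+1) = 0.9615

0.9615


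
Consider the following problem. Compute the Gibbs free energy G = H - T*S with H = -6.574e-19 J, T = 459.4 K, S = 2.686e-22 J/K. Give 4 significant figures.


Step 1: T*S = 459.4 * 2.686e-22 = 1.234e-19 J
Step 2: G = H - T*S = -6.574e-19 - 1.234e-19
Step 3: G = -7.808e-19 J

-7.808e-19


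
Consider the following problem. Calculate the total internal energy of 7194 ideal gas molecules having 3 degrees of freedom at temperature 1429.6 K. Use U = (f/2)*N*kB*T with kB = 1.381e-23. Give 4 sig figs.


Step 1: f/2 = 3/2 = 1.5
Step 2: N*kB*T = 7194*1.381e-23*1429.6 = 1.42e-16
Step 3: U = 1.5 * 1.42e-16 = 2.13e-16 J

2.13e-16


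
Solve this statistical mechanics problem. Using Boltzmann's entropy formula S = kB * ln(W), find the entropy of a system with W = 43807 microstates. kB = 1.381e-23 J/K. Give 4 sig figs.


Step 1: ln(W) = ln(43807) = 10.69
Step 2: S = kB * ln(W) = 1.381e-23 * 10.69
Step 3: S = 1.476e-22 J/K

1.476e-22


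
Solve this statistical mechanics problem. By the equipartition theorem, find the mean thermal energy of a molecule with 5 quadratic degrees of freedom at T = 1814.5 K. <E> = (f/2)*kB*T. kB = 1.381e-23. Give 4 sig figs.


Step 1: f/2 = 5/2 = 2.5
Step 2: kB*T = 1.381e-23 * 1814.5 = 2.506e-20
Step 3: <E> = 2.5 * 2.506e-20 = 6.265e-20 J

6.265e-20


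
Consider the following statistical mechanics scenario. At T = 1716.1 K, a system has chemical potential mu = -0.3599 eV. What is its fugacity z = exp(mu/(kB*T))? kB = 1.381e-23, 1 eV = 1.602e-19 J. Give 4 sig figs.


Step 1: Convert mu to Joules: -0.3599*1.602e-19 = -5.766e-20 J
Step 2: kB*T = 1.381e-23*1716.1 = 2.37e-20 J
Step 3: mu/(kB*T) = -2.433
Step 4: z = exp(-2.433) = 0.08779

0.08779


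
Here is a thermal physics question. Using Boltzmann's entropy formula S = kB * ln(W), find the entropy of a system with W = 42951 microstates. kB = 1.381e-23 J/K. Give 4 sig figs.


Step 1: ln(W) = ln(42951) = 10.67
Step 2: S = kB * ln(W) = 1.381e-23 * 10.67
Step 3: S = 1.473e-22 J/K

1.473e-22


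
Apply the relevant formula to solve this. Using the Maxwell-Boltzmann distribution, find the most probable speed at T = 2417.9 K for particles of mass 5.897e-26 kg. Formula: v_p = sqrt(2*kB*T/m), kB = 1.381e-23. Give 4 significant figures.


Step 1: Numerator = 2*kB*T = 2*1.381e-23*2417.9 = 6.678e-20
Step 2: Ratio = 6.678e-20 / 5.897e-26 = 1.132e+06
Step 3: v_p = sqrt(1.132e+06) = 1064 m/s

1064


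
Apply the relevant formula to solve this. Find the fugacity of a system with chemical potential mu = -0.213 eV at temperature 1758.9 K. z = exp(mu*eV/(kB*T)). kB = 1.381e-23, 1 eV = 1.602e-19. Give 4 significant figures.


Step 1: Convert mu to Joules: -0.213*1.602e-19 = -3.412e-20 J
Step 2: kB*T = 1.381e-23*1758.9 = 2.429e-20 J
Step 3: mu/(kB*T) = -1.405
Step 4: z = exp(-1.405) = 0.2454

0.2454
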